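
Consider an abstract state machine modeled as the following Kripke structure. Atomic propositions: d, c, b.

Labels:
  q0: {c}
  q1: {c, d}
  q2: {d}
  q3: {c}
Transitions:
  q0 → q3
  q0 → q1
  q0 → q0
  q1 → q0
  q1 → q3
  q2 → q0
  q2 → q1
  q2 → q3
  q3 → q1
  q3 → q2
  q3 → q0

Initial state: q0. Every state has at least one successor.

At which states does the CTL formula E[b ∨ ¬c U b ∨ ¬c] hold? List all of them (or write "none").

{q2}

States satisfying b ∨ ¬c: {q2}.
States satisfying E[b ∨ ¬c U b ∨ ¬c]: {q2}.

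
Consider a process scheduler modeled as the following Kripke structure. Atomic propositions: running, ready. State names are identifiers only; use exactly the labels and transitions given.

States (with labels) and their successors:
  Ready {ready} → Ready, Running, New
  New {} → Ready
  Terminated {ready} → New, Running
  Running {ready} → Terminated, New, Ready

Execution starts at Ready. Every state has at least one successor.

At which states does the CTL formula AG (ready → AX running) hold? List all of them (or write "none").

none

States satisfying ready → AX running: {New}.
States satisfying AG (ready → AX running): ∅.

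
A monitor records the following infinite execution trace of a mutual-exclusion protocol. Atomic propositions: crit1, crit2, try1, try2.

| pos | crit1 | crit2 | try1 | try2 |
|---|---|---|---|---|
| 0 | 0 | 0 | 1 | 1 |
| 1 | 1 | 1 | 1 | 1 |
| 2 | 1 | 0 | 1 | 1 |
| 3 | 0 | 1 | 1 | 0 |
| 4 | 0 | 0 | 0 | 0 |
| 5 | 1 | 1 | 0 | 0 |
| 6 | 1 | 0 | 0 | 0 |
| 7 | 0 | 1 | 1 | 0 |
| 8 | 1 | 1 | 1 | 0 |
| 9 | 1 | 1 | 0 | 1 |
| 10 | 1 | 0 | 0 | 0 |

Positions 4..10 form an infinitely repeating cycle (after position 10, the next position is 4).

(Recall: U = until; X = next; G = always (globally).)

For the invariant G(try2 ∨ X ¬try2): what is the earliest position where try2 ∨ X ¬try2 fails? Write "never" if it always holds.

Check try2 ∨ X ¬try2 at each position in order: 0 ✓, 1 ✓, 2 ✓, 3 ✓, 4 ✓, 5 ✓, 6 ✓, 7 ✓.
At position 8 the labels are {crit1, crit2, try1} and the next position 9 has {crit1, crit2, try2}, so try2 ∨ X ¬try2 is false there. This is the first violation.

8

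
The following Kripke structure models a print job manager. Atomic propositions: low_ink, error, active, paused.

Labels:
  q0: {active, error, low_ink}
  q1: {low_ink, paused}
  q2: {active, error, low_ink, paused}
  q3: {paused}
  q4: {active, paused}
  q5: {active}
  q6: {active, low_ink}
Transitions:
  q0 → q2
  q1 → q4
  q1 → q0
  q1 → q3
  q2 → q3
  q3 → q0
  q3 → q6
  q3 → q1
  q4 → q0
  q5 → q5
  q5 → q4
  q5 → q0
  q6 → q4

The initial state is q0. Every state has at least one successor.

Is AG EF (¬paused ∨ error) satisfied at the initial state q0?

States satisfying EF (¬paused ∨ error): {q0, q1, q2, q3, q4, q5, q6}.
States satisfying AG EF (¬paused ∨ error): {q0, q1, q2, q3, q4, q5, q6}.
Every state reachable from q0 satisfies EF (¬paused ∨ error).
q0 ∈ Sat(AG EF (¬paused ∨ error)).

Satisfied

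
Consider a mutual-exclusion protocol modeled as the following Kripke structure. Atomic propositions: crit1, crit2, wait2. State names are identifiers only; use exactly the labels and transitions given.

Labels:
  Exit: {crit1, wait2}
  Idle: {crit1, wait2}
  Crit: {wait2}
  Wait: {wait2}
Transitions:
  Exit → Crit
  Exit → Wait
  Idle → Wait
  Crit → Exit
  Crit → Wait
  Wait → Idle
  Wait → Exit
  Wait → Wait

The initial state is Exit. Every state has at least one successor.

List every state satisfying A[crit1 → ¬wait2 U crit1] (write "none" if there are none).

States satisfying crit1 → ¬wait2: {Crit, Wait}.
States satisfying crit1: {Exit, Idle}.
States satisfying A[crit1 → ¬wait2 U crit1]: {Exit, Idle}.

{Exit, Idle}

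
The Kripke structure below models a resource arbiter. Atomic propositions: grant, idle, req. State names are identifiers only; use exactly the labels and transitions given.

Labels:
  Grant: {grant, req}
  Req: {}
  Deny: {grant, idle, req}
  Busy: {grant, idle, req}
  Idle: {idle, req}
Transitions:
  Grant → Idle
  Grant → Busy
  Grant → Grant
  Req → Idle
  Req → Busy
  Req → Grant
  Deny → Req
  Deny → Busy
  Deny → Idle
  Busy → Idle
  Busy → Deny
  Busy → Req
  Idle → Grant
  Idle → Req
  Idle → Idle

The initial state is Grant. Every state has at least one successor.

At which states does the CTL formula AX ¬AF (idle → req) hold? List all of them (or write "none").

none

States satisfying ¬AF (idle → req): ∅.
States satisfying AX ¬AF (idle → req): ∅.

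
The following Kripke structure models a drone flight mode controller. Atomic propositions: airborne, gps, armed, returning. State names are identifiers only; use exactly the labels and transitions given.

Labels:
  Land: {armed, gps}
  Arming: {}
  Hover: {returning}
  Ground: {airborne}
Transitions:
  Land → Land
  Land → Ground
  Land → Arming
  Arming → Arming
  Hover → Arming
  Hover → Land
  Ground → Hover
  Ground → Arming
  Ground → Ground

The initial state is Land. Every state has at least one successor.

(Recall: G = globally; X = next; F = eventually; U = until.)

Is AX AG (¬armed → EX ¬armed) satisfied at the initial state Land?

Yes

States satisfying AG (¬armed → EX ¬armed): {Land, Arming, Hover, Ground}.
States satisfying AX AG (¬armed → EX ¬armed): {Land, Arming, Hover, Ground}.
Land ∈ Sat(AX AG (¬armed → EX ¬armed)).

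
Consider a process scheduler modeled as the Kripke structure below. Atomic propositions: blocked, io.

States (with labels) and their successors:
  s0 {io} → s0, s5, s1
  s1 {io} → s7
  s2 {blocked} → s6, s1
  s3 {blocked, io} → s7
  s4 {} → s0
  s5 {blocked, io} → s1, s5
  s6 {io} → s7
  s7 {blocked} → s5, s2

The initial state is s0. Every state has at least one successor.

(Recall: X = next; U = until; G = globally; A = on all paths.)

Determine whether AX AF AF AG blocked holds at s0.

States satisfying AF AF AG blocked: ∅.
States satisfying AX AF AF AG blocked: ∅.
s0 ∉ Sat(AX AF AF AG blocked).

Does not hold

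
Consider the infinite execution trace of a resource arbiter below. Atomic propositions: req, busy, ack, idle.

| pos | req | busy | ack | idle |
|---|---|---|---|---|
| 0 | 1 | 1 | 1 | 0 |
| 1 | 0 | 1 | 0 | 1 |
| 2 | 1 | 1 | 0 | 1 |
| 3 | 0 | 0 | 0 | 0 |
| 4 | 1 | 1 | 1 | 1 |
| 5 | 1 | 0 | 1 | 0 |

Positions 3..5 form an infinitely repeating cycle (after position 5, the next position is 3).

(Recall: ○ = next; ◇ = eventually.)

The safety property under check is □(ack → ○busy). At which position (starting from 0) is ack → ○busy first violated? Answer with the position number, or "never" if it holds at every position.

4

Check ack → ○busy at each position in order: 0 ✓, 1 ✓, 2 ✓, 3 ✓.
At position 4 the labels are {ack, busy, idle, req} and the next position 5 has {ack, req}, so ack → ○busy is false there. This is the first violation.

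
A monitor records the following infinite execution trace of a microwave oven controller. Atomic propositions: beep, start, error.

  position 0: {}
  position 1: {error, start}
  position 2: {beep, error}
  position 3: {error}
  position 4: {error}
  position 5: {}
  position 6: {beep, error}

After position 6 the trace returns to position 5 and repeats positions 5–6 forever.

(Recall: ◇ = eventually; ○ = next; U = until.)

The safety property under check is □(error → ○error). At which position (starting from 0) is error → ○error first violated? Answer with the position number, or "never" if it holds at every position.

Check error → ○error at each position in order: 0 ✓, 1 ✓, 2 ✓, 3 ✓.
At position 4 the labels are {error} and the next position 5 has {}, so error → ○error is false there. This is the first violation.

4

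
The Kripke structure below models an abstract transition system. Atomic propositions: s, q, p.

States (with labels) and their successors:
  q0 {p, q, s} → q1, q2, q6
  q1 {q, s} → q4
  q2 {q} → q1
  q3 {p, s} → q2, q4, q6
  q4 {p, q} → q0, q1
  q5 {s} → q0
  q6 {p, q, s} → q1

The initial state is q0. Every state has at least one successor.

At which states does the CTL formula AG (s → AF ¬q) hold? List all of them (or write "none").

States satisfying s → AF ¬q: {q2, q3, q4, q5}.
States satisfying AG (s → AF ¬q): ∅.

none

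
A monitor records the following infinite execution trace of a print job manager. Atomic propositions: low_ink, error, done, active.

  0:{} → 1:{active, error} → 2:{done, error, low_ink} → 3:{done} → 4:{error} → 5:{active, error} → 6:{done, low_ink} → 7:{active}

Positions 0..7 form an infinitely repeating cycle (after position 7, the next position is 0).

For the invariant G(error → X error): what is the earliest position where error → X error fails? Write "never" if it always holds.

Check error → X error at each position in order: 0 ✓, 1 ✓.
At position 2 the labels are {done, error, low_ink} and the next position 3 has {done}, so error → X error is false there. This is the first violation.

2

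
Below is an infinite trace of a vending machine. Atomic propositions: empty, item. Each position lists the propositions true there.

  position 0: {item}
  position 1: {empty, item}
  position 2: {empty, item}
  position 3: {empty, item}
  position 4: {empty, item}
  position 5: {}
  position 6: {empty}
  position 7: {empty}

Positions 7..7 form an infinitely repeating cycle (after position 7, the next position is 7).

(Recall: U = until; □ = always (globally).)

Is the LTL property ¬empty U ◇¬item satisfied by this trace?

Walking from position 0: ◇¬item first holds at position 0, and ¬empty holds at every earlier position along the way, so ¬empty U ◇¬item holds.

Holds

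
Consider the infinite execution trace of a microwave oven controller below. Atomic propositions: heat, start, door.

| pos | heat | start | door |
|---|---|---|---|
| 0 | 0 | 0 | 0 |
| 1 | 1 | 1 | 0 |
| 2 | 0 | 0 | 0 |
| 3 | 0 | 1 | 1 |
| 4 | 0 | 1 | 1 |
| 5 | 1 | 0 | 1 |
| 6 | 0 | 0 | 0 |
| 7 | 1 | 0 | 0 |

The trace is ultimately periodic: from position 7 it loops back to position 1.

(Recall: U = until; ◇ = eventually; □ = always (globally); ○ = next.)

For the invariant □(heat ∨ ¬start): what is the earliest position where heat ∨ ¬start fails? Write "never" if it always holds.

3

Check heat ∨ ¬start at each position in order: 0 ✓, 1 ✓, 2 ✓.
At position 3 the labels are {door, start}, so heat ∨ ¬start is false there. This is the first violation.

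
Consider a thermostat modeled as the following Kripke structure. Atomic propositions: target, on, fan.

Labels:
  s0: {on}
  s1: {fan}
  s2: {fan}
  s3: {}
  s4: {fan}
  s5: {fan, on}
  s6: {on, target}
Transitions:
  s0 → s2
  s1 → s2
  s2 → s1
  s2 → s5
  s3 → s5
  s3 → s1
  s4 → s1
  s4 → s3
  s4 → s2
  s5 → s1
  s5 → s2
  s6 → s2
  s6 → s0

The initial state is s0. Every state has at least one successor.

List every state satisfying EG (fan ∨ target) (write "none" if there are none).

States satisfying fan ∨ target: {s1, s2, s4, s5, s6}.
States satisfying EG (fan ∨ target): {s1, s2, s4, s5, s6}.

{s1, s2, s4, s5, s6}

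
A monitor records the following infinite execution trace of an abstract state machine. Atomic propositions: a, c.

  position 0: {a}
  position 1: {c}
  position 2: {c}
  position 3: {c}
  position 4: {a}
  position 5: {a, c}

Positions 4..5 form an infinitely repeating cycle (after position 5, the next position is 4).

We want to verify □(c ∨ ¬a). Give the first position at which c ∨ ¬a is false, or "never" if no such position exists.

At position 0 the labels are {a}, so c ∨ ¬a is false there. This is the first violation.

0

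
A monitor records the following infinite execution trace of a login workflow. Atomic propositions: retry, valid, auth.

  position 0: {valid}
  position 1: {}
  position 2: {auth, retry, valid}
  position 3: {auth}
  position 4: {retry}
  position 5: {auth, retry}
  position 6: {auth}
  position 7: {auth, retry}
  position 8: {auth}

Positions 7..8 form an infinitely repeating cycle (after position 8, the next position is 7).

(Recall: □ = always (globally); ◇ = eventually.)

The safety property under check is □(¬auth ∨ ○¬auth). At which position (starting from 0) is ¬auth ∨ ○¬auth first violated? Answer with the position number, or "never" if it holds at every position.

Check ¬auth ∨ ○¬auth at each position in order: 0 ✓, 1 ✓.
At position 2 the labels are {auth, retry, valid} and the next position 3 has {auth}, so ¬auth ∨ ○¬auth is false there. This is the first violation.

2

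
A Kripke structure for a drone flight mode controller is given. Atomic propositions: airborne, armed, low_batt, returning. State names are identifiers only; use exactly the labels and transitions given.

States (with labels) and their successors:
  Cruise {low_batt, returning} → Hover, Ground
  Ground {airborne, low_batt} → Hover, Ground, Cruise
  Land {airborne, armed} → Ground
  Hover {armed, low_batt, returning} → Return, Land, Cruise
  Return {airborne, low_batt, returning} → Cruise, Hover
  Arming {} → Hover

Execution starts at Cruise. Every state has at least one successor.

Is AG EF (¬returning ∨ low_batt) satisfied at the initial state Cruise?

Yes

States satisfying EF (¬returning ∨ low_batt): {Cruise, Ground, Land, Hover, Return, Arming}.
States satisfying AG EF (¬returning ∨ low_batt): {Cruise, Ground, Land, Hover, Return, Arming}.
Every state reachable from Cruise satisfies EF (¬returning ∨ low_batt).
Cruise ∈ Sat(AG EF (¬returning ∨ low_batt)).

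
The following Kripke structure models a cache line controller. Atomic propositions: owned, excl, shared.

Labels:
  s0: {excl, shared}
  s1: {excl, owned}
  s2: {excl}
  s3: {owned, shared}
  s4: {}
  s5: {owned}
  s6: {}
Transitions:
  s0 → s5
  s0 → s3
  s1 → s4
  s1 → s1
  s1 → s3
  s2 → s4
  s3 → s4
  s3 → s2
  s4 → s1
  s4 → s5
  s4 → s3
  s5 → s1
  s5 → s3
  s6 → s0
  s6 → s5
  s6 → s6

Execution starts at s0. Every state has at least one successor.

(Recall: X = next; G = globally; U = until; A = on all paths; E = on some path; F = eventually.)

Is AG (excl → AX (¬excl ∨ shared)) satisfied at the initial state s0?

States satisfying excl → AX (¬excl ∨ shared): {s0, s2, s3, s4, s5, s6}.
States satisfying AG (excl → AX (¬excl ∨ shared)): ∅.
s1 is reachable from s0 and violates excl → AX (¬excl ∨ shared), so AG fails at s0.
s0 ∉ Sat(AG (excl → AX (¬excl ∨ shared))).

No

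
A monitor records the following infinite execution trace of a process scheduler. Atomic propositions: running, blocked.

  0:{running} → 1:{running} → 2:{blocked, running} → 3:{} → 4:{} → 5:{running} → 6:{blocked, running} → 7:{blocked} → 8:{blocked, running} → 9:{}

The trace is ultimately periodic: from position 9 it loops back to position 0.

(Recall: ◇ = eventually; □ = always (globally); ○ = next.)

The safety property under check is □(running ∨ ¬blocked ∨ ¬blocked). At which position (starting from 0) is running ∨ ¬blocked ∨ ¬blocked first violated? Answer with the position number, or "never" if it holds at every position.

Check running ∨ ¬blocked ∨ ¬blocked at each position in order: 0 ✓, 1 ✓, 2 ✓, 3 ✓, 4 ✓, 5 ✓, 6 ✓.
At position 7 the labels are {blocked}, so running ∨ ¬blocked ∨ ¬blocked is false there. This is the first violation.

7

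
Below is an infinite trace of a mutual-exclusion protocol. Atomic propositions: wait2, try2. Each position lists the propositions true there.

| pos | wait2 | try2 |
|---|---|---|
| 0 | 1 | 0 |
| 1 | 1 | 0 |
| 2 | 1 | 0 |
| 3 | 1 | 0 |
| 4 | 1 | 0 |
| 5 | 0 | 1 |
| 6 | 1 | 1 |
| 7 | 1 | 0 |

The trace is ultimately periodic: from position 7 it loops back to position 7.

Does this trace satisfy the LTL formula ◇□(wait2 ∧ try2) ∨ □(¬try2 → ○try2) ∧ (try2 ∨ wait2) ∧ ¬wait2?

□(wait2 ∧ try2) is false at every position 0..7, so it never becomes true and ◇□(wait2 ∧ try2) fails.
At position 0: ◇□(wait2 ∧ try2) is false; □(¬try2 → ○try2) ∧ (try2 ∨ wait2) ∧ ¬wait2 is false; so ◇□(wait2 ∧ try2) ∨ □(¬try2 → ○try2) ∧ (try2 ∨ wait2) ∧ ¬wait2 is false.

Violated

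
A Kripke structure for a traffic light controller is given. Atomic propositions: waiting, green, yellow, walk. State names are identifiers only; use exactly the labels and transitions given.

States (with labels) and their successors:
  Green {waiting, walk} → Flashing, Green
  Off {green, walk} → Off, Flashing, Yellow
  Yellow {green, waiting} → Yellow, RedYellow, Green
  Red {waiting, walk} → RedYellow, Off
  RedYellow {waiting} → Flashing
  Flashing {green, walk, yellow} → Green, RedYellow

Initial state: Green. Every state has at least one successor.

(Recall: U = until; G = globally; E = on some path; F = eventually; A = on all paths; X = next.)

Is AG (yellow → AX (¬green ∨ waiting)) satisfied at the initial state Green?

Satisfied

States satisfying yellow → AX (¬green ∨ waiting): {Green, Off, Yellow, Red, RedYellow, Flashing}.
States satisfying AG (yellow → AX (¬green ∨ waiting)): {Green, Off, Yellow, Red, RedYellow, Flashing}.
Every state reachable from Green satisfies yellow → AX (¬green ∨ waiting).
Green ∈ Sat(AG (yellow → AX (¬green ∨ waiting))).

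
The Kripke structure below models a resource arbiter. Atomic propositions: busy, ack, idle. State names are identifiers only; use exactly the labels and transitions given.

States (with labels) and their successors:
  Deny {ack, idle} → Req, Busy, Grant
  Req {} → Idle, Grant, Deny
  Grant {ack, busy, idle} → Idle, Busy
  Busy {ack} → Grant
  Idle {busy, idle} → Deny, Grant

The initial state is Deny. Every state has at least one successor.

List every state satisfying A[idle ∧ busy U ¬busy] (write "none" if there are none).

States satisfying idle ∧ busy: {Grant, Idle}.
States satisfying ¬busy: {Deny, Req, Busy}.
States satisfying A[idle ∧ busy U ¬busy]: {Deny, Req, Busy}.

{Deny, Req, Busy}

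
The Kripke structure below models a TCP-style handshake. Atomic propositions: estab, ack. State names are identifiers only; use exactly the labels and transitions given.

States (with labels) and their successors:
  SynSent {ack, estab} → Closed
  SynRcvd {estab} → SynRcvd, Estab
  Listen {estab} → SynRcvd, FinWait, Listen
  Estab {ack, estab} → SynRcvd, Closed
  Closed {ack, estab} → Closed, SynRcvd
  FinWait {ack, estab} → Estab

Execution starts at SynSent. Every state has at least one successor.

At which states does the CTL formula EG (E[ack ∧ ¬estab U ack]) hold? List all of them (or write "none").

{SynSent, Estab, Closed, FinWait}

States satisfying E[ack ∧ ¬estab U ack]: {SynSent, Estab, Closed, FinWait}.
States satisfying EG (E[ack ∧ ¬estab U ack]): {SynSent, Estab, Closed, FinWait}.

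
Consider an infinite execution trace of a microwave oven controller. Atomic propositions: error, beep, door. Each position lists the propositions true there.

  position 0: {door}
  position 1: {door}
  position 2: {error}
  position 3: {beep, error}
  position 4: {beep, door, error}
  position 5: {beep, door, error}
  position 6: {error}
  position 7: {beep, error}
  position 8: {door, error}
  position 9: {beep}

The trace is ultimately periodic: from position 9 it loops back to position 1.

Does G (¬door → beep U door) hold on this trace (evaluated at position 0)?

¬door → beep U door must hold at every position from 0 onward. It fails at position 2, so G (¬door → beep U door) is false.
Positions where ¬door holds: 2, 3, 6, 7, 9.
Check beep U door at each: 2→fails, 3→ok, 6→fails, 7→ok, 9→ok.

Does not hold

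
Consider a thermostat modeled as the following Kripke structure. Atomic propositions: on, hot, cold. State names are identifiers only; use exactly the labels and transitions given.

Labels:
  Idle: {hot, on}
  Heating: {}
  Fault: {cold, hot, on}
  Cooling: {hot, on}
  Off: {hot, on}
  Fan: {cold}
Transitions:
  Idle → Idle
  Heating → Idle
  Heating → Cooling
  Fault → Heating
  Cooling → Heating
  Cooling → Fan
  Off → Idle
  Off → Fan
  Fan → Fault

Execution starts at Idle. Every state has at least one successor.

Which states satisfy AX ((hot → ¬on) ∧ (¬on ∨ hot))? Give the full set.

{Fault, Cooling}

States satisfying (hot → ¬on) ∧ (¬on ∨ hot): {Heating, Fan}.
States satisfying AX ((hot → ¬on) ∧ (¬on ∨ hot)): {Fault, Cooling}.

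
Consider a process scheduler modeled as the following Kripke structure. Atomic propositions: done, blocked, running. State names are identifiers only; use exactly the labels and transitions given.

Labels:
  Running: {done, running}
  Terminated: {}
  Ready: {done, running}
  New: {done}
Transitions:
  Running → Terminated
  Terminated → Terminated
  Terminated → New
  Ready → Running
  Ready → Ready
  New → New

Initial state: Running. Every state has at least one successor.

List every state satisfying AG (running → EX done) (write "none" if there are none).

States satisfying running → EX done: {Terminated, Ready, New}.
States satisfying AG (running → EX done): {Terminated, New}.

{Terminated, New}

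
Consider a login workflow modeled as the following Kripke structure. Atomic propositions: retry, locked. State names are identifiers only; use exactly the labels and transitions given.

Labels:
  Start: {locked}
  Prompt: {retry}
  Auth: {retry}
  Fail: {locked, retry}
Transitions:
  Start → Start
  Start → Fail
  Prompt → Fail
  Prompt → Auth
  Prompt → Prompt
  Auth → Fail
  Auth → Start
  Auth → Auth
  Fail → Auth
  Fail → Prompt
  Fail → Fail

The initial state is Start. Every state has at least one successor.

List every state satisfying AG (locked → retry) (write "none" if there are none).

States satisfying locked → retry: {Prompt, Auth, Fail}.
States satisfying AG (locked → retry): ∅.

none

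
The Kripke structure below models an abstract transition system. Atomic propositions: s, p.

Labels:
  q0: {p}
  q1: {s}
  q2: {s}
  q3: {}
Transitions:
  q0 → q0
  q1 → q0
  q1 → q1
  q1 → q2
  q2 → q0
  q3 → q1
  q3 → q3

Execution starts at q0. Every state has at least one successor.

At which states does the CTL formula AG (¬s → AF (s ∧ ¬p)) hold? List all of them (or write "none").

none

States satisfying ¬s → AF (s ∧ ¬p): {q1, q2}.
States satisfying AG (¬s → AF (s ∧ ¬p)): ∅.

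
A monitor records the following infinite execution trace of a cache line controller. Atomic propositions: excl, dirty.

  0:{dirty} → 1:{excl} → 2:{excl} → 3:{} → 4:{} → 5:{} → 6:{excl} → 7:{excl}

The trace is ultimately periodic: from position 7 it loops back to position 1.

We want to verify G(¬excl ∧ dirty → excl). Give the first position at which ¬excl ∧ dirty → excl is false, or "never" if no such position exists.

0

At position 0 the labels are {dirty}, so ¬excl ∧ dirty → excl is false there. This is the first violation.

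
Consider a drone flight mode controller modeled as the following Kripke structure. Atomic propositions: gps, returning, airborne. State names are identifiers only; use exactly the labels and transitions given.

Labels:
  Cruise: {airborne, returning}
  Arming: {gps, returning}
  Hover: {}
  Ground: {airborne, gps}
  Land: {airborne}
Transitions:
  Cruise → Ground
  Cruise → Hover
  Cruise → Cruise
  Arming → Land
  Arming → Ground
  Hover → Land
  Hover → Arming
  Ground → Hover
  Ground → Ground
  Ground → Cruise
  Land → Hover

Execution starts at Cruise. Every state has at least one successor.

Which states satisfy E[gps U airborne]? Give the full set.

States satisfying gps: {Arming, Ground}.
States satisfying airborne: {Cruise, Ground, Land}.
States satisfying E[gps U airborne]: {Cruise, Arming, Ground, Land}.

{Cruise, Arming, Ground, Land}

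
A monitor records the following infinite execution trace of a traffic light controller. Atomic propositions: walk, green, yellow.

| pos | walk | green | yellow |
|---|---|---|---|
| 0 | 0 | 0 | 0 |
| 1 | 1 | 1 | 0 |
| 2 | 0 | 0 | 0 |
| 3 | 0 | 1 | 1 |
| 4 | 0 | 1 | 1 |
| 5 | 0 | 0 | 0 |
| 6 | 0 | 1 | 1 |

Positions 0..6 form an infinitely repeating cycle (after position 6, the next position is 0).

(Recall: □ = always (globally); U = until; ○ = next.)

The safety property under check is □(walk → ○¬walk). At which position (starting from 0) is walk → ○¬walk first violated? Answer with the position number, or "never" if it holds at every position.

walk → ○¬walk holds at every position 0..6, and those are all the positions the trace ever visits, so the invariant □(walk → ○¬walk) is never violated.

never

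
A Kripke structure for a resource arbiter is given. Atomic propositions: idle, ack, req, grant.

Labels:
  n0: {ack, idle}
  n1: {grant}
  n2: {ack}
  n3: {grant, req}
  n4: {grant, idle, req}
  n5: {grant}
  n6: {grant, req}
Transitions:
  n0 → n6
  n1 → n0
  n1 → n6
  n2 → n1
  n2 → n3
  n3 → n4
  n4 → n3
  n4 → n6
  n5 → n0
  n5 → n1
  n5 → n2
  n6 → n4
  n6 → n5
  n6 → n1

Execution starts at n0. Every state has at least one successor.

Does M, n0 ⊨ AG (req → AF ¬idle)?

States satisfying req → AF ¬idle: {n0, n1, n2, n3, n4, n5, n6}.
States satisfying AG (req → AF ¬idle): {n0, n1, n2, n3, n4, n5, n6}.
Every state reachable from n0 satisfies req → AF ¬idle.
n0 ∈ Sat(AG (req → AF ¬idle)).

Holds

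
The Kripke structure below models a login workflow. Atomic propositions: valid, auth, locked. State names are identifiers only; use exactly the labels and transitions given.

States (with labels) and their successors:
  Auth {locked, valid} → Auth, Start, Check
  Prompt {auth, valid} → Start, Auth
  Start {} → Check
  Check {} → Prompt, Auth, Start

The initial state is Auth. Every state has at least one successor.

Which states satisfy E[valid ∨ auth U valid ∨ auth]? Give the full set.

{Auth, Prompt}

States satisfying valid ∨ auth: {Auth, Prompt}.
States satisfying E[valid ∨ auth U valid ∨ auth]: {Auth, Prompt}.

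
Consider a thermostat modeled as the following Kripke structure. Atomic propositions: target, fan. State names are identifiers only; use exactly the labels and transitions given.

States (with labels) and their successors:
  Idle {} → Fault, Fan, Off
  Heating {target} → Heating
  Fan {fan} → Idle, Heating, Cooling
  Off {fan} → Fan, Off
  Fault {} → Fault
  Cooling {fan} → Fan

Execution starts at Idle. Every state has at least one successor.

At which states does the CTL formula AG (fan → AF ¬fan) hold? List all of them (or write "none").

States satisfying fan → AF ¬fan: {Idle, Heating, Fault}.
States satisfying AG (fan → AF ¬fan): {Heating, Fault}.

{Heating, Fault}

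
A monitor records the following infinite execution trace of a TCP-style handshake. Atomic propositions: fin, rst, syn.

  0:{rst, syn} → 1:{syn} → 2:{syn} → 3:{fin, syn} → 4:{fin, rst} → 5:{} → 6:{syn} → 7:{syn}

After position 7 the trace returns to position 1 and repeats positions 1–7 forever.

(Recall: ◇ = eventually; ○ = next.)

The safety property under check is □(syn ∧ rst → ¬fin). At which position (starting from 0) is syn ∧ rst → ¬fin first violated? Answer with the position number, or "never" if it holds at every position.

syn ∧ rst → ¬fin holds at every position 0..7, and those are all the positions the trace ever visits, so the invariant □(syn ∧ rst → ¬fin) is never violated.

never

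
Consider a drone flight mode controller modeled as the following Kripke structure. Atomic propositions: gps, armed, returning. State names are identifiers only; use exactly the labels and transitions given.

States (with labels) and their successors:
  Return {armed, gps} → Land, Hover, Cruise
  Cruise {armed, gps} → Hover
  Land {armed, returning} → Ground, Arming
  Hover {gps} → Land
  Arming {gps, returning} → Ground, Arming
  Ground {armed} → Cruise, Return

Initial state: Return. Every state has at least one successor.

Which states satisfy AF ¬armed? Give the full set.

{Cruise, Hover, Arming}

States satisfying ¬armed: {Hover, Arming}.
States satisfying AF ¬armed: {Cruise, Hover, Arming}.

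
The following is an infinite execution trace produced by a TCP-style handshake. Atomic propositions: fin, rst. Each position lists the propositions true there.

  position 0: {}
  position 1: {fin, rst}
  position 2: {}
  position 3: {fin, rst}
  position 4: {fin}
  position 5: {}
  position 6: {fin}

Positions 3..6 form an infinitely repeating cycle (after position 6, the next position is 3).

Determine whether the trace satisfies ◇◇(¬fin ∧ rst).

No

◇(¬fin ∧ rst) is false at every position 0..6, so it never becomes true and ◇◇(¬fin ∧ rst) fails.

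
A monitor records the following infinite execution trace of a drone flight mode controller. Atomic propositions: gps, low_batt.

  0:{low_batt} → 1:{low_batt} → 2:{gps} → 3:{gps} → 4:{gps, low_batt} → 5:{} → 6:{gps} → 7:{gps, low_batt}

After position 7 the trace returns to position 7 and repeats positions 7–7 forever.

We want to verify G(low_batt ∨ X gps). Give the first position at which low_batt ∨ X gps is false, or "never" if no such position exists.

never

low_batt ∨ X gps holds at every position 0..7, and those are all the positions the trace ever visits, so the invariant G(low_batt ∨ X gps) is never violated.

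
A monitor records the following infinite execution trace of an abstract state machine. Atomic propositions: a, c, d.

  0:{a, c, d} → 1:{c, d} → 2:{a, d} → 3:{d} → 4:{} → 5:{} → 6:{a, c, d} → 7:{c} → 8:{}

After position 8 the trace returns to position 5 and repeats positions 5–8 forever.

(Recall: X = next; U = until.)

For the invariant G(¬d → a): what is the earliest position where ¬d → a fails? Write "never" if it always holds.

4

Check ¬d → a at each position in order: 0 ✓, 1 ✓, 2 ✓, 3 ✓.
At position 4 the labels are {}, so ¬d → a is false there. This is the first violation.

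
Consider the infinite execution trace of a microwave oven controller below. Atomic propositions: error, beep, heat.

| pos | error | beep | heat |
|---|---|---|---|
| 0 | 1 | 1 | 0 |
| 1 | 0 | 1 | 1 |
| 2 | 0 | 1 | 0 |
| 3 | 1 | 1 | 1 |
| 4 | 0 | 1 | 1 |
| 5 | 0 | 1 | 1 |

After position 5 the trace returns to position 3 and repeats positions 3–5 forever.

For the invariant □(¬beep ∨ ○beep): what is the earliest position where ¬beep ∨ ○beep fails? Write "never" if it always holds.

never

¬beep ∨ ○beep holds at every position 0..5, and those are all the positions the trace ever visits, so the invariant □(¬beep ∨ ○beep) is never violated.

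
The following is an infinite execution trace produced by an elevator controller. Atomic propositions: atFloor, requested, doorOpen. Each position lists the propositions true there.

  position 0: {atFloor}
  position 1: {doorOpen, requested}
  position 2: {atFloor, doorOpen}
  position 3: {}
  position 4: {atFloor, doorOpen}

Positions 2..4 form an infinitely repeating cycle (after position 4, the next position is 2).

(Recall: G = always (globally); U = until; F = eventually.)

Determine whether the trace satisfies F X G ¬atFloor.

Violated

X G ¬atFloor is false at every position 0..4, so it never becomes true and F X G ¬atFloor fails.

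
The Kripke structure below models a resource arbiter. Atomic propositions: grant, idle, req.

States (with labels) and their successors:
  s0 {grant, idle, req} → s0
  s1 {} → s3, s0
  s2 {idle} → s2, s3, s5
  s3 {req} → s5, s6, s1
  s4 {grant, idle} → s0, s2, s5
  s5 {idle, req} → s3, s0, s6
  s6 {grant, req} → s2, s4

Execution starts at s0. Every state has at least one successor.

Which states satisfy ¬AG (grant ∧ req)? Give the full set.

{s1, s2, s3, s4, s5, s6}

States satisfying grant ∧ req: {s0, s6}.
States satisfying AG (grant ∧ req): {s0}.
States satisfying ¬AG (grant ∧ req): {s1, s2, s3, s4, s5, s6}.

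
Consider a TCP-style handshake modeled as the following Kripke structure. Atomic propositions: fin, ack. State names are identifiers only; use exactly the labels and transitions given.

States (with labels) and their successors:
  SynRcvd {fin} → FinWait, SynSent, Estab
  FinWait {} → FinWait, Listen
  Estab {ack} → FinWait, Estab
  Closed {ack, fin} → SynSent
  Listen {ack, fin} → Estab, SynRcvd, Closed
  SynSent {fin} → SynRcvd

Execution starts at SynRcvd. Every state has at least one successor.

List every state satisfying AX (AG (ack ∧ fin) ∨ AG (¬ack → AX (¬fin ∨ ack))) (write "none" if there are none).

none

States satisfying AG (ack ∧ fin) ∨ AG (¬ack → AX (¬fin ∨ ack)): ∅.
States satisfying AX (AG (ack ∧ fin) ∨ AG (¬ack → AX (¬fin ∨ ack))): ∅.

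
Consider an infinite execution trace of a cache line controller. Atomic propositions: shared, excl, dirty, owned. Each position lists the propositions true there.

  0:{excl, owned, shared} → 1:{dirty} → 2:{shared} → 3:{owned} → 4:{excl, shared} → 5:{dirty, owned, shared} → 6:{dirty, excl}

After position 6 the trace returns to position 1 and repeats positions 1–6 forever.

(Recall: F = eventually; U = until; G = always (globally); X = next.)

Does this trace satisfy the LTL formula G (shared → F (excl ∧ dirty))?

Yes

shared → F (excl ∧ dirty) holds at every position 0..6, and those are all positions ever visited, so G (shared → F (excl ∧ dirty)) holds.
Positions where shared holds: 0, 2, 4, 5.
Check F (excl ∧ dirty) at each: 0→ok, 2→ok, 4→ok, 5→ok.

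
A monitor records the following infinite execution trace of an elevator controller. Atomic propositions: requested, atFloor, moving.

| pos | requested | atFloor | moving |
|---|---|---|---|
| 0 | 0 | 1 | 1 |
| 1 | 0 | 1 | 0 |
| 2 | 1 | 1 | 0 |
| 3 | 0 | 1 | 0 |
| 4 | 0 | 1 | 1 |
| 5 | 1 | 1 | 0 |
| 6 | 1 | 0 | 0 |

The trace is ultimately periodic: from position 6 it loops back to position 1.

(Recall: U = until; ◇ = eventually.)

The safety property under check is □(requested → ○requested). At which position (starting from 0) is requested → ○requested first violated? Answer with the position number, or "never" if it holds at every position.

Check requested → ○requested at each position in order: 0 ✓, 1 ✓.
At position 2 the labels are {atFloor, requested} and the next position 3 has {atFloor}, so requested → ○requested is false there. This is the first violation.

2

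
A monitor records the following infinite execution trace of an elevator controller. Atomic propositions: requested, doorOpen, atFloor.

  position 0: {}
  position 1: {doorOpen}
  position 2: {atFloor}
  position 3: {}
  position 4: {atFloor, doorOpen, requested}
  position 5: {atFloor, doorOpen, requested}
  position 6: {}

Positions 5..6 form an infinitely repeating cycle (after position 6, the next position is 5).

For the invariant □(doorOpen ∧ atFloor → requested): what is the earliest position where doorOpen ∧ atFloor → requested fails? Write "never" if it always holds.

never

doorOpen ∧ atFloor → requested holds at every position 0..6, and those are all the positions the trace ever visits, so the invariant □(doorOpen ∧ atFloor → requested) is never violated.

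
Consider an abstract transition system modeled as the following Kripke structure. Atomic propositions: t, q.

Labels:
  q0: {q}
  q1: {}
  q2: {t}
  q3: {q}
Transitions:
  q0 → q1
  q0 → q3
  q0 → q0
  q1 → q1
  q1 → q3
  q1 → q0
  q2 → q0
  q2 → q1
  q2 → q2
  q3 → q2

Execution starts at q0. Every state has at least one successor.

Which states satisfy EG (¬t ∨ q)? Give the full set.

{q0, q1}

States satisfying ¬t ∨ q: {q0, q1, q3}.
States satisfying EG (¬t ∨ q): {q0, q1}.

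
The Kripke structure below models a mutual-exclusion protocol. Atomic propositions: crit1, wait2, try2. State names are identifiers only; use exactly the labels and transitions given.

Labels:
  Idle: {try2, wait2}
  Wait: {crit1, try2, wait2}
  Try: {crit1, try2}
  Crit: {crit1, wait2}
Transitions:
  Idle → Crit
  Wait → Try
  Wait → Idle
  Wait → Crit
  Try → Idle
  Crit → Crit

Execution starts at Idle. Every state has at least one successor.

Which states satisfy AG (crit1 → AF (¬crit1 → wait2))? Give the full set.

States satisfying crit1 → AF (¬crit1 → wait2): {Idle, Wait, Try, Crit}.
States satisfying AG (crit1 → AF (¬crit1 → wait2)): {Idle, Wait, Try, Crit}.

{Idle, Wait, Try, Crit}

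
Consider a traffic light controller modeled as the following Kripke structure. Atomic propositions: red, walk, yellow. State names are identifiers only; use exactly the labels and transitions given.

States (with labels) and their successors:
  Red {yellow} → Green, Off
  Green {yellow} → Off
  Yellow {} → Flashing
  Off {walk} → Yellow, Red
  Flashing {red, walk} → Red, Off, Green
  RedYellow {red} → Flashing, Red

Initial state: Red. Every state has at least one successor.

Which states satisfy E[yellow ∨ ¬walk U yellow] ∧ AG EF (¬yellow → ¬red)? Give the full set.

{Red, Green, RedYellow}

States satisfying yellow ∨ ¬walk: {Red, Green, Yellow, RedYellow}.
States satisfying yellow: {Red, Green}.
States satisfying E[yellow ∨ ¬walk U yellow]: {Red, Green, RedYellow}.
States satisfying EF (¬yellow → ¬red): {Red, Green, Yellow, Off, Flashing, RedYellow}.
States satisfying AG EF (¬yellow → ¬red): {Red, Green, Yellow, Off, Flashing, RedYellow}.
States satisfying E[yellow ∨ ¬walk U yellow] ∧ AG EF (¬yellow → ¬red): {Red, Green, RedYellow}.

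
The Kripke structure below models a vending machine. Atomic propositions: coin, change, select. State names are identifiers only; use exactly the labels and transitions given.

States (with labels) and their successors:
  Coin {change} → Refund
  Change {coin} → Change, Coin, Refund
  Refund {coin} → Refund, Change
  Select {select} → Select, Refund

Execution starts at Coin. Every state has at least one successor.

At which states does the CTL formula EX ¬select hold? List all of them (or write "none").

{Coin, Change, Refund, Select}

States satisfying ¬select: {Coin, Change, Refund}.
States satisfying EX ¬select: {Coin, Change, Refund, Select}.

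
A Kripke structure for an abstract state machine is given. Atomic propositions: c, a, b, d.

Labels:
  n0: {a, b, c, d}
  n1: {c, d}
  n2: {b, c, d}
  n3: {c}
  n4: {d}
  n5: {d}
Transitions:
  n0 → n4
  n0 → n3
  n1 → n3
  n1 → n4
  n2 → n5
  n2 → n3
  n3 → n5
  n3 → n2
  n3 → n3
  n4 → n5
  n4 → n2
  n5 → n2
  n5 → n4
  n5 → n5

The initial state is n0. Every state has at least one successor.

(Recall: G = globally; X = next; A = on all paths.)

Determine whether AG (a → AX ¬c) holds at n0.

States satisfying a → AX ¬c: {n1, n2, n3, n4, n5}.
States satisfying AG (a → AX ¬c): {n1, n2, n3, n4, n5}.
n0 is reachable from n0 and violates a → AX ¬c, so AG fails at n0.
n0 ∉ Sat(AG (a → AX ¬c)).

Does not hold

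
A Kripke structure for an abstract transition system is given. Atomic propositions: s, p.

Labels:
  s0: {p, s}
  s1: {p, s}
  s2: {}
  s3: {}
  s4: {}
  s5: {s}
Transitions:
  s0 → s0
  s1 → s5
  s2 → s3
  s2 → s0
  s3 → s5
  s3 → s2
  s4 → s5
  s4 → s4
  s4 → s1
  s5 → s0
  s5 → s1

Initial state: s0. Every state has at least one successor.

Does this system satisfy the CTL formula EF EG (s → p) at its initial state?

Satisfied

States satisfying EG (s → p): {s0, s2, s3, s4}.
States satisfying EF EG (s → p): {s0, s1, s2, s3, s4, s5}.
Some path from s0 reaches a state where EG (s → p) holds.
s0 ∈ Sat(EF EG (s → p)).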